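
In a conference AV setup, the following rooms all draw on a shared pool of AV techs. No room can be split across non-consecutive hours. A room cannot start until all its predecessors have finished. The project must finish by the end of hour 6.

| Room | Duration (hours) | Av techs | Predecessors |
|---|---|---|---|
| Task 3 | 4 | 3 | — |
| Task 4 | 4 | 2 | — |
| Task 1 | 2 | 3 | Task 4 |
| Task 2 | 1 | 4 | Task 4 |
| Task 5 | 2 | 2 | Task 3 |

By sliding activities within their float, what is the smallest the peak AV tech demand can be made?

Schedule Task 3@1, Task 4@1, Task 1@5, Task 2@5, Task 5@5: h1:5  h2:5  h3:5  h4:5  h5:9  h6:5 — peak 9.
No arrangement of the 2 feasible schedules does better.

9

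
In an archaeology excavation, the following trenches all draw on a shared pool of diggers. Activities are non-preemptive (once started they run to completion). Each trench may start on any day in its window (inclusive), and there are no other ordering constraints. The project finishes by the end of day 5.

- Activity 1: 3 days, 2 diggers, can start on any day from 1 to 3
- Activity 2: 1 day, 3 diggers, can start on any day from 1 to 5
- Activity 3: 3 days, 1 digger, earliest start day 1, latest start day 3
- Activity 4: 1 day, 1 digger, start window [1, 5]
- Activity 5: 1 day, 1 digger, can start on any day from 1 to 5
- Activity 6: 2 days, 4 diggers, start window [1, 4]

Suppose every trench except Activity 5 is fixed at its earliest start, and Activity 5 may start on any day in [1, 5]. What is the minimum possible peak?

Activity 5@1: d1:12  d2:7  d3:3  d4:0  d5:0 → peak 12
Activity 5@2: d1:11  d2:8  d3:3  d4:0  d5:0 → peak 11
Activity 5@3: d1:11  d2:7  d3:4  d4:0  d5:0 → peak 11
Activity 5@4: d1:11  d2:7  d3:3  d4:1  d5:0 → peak 11
Activity 5@5: d1:11  d2:7  d3:3  d4:0  d5:1 → peak 11
Best is Activity 5@2, peak 11.

11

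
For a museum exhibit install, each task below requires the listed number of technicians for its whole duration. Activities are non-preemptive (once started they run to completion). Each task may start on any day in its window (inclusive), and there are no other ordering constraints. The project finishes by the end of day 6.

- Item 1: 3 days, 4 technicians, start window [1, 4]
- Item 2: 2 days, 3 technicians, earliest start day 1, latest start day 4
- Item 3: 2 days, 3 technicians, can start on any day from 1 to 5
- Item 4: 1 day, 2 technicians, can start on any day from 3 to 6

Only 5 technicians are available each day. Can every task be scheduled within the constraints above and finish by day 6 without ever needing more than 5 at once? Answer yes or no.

The minimum achievable peak is 6; 5 < 6, so no feasible schedule stays within the cap.

no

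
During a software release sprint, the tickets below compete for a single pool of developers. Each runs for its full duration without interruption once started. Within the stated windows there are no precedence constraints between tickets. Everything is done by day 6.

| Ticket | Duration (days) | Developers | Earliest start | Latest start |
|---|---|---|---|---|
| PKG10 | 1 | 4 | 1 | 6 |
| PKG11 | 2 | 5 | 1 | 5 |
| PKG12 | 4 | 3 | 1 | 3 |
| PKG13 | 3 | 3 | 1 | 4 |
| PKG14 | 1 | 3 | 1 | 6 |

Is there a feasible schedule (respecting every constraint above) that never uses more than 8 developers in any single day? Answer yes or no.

Schedule PKG10@1, PKG11@2, PKG12@1, PKG13@4, PKG14@5: d1:7  d2:8  d3:8  d4:6  d5:6  d6:3 — peak 8 ≤ 8.

yes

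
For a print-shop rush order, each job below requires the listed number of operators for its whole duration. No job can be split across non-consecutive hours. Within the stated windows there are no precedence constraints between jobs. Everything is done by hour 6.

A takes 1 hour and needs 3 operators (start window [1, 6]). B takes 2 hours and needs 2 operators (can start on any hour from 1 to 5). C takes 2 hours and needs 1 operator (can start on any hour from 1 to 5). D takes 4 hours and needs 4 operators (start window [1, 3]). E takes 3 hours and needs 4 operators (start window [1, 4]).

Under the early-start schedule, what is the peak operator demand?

14

Early-start schedule: A@1, B@1, C@1, D@1, E@1.
Load per hour: hour 1: 14, hour 2: 11, hour 3: 8, hour 4: 4, hour 5: 0, hour 6: 0.
Peak is 14.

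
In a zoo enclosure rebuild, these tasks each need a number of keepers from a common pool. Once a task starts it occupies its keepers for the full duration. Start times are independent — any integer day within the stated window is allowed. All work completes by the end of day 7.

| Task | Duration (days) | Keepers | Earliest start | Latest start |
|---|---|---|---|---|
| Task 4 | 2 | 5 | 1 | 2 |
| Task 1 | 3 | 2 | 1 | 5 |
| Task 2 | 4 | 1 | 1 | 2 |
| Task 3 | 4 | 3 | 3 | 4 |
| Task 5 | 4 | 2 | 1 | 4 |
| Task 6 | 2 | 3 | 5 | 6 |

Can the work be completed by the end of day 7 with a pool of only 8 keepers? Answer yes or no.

yes

Schedule Task 4@1, Task 1@1, Task 2@1, Task 3@3, Task 5@3, Task 6@5: d1:8  d2:8  d3:8  d4:6  d5:8  d6:8  d7:0 — peak 8 ≤ 8.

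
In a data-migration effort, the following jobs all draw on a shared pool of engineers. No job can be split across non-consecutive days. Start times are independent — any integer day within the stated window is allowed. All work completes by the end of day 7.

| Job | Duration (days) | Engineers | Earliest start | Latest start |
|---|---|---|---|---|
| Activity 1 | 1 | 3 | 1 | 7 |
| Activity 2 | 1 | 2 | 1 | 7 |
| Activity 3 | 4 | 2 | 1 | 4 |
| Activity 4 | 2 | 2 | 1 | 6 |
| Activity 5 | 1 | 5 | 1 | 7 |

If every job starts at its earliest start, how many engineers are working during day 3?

At early start, day 3 has: Activity 3.
Demand: 2 = 2.

2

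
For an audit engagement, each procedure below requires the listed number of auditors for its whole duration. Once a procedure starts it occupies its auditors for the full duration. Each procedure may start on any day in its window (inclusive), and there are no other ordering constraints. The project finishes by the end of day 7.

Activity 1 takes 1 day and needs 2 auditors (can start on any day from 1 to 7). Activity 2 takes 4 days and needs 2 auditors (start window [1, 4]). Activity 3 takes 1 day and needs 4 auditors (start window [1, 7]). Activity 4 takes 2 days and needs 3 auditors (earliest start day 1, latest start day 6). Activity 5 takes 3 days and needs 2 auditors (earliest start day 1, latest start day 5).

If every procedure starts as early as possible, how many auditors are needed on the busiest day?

13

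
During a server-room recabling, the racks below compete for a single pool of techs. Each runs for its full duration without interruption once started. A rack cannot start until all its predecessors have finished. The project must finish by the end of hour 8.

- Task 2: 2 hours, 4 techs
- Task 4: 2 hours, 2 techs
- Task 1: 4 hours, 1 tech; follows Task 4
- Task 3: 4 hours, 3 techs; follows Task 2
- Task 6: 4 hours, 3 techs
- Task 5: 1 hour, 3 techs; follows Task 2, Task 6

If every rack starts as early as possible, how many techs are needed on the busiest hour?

9

Early-start schedule: Task 2@1, Task 4@1, Task 1@3, Task 3@3, Task 6@1, Task 5@5.
Load per hour: hour 1: 9, hour 2: 9, hour 3: 7, hour 4: 7, hour 5: 7, hour 6: 4, hour 7: 0, hour 8: 0.
Peak is 9.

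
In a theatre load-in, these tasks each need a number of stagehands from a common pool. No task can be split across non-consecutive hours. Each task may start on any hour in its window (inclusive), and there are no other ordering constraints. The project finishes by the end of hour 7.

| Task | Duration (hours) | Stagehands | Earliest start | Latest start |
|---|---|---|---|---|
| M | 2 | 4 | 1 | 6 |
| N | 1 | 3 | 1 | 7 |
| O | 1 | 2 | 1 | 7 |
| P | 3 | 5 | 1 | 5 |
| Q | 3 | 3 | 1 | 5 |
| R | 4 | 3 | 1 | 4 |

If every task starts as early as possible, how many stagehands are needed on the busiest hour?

Early-start schedule: M@1, N@1, O@1, P@1, Q@1, R@1.
Load per hour: hour 1: 20, hour 2: 15, hour 3: 11, hour 4: 3, hour 5: 0, hour 6: 0, hour 7: 0.
Peak is 20.

20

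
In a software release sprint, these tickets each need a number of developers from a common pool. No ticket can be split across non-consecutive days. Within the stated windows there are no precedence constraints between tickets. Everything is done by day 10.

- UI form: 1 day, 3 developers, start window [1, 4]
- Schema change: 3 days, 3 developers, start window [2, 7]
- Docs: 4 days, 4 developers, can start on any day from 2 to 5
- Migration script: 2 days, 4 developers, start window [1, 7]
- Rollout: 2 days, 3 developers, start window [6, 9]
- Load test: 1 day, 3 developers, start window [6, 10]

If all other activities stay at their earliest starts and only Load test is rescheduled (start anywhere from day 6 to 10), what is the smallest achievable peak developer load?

11

Load test@6: d1:7  d2:11  d3:7  d4:7  d5:4  d6:6  d7:3  d8:0  d9:0  d10:0 → peak 11
Load test@7: d1:7  d2:11  d3:7  d4:7  d5:4  d6:3  d7:6  d8:0  d9:0  d10:0 → peak 11
Load test@8: d1:7  d2:11  d3:7  d4:7  d5:4  d6:3  d7:3  d8:3  d9:0  d10:0 → peak 11
Load test@9: d1:7  d2:11  d3:7  d4:7  d5:4  d6:3  d7:3  d8:0  d9:3  d10:0 → peak 11
Load test@10: d1:7  d2:11  d3:7  d4:7  d5:4  d6:3  d7:3  d8:0  d9:0  d10:3 → peak 11
Best is Load test@6, peak 11.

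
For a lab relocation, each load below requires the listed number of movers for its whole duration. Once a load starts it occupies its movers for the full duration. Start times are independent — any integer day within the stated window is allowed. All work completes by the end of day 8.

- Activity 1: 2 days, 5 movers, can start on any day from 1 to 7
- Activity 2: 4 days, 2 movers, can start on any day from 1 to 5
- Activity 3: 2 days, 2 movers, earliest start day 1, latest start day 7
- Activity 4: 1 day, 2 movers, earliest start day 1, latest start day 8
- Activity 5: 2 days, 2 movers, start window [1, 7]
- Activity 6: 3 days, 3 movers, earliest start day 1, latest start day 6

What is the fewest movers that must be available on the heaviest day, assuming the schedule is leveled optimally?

Early-start (Activity 1@1, Activity 2@1, Activity 3@1, Activity 4@1, Activity 5@1, Activity 6@1) gives peak 16: d1:16  d2:14  d3:5  d4:2  d5:0  d6:0  d7:0  d8:0.
Shift Activity 2→3, Activity 3→3, Activity 4→5, Activity 5→7, Activity 6→6.
Schedule Activity 1@1, Activity 2@3, Activity 3@3, Activity 4@5, Activity 5@7, Activity 6@6: d1:5  d2:5  d3:4  d4:4  d5:4  d6:5  d7:5  d8:5 — peak 5.
Total mover-days = 37 over 8 days ⇒ peak ≥ ⌈37/8⌉ = 5, so 5 is optimal.

5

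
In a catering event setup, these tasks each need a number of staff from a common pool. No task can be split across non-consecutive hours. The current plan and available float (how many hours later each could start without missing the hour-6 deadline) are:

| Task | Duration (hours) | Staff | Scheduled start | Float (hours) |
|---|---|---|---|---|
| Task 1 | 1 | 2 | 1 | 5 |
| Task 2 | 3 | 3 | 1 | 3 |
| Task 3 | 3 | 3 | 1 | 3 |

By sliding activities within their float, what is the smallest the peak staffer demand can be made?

Early-start (Task 1@1, Task 2@1, Task 3@1) gives peak 8: h1:8  h2:6  h3:6  h4:0  h5:0  h6:0.
Shift Task 3→4.
Schedule Task 1@1, Task 2@1, Task 3@4: h1:5  h2:3  h3:3  h4:3  h5:3  h6:3 — peak 5.

5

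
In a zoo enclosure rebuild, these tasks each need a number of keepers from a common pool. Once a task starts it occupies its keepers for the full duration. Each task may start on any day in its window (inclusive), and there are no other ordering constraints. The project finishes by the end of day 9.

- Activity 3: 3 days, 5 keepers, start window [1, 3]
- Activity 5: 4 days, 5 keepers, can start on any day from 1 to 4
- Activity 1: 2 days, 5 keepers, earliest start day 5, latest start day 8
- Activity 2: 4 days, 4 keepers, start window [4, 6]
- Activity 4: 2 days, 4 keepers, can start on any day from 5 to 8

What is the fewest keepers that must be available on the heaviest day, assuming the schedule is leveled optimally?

Early-start (Activity 3@1, Activity 5@1, Activity 1@5, Activity 2@4, Activity 4@5) gives peak 13: d1:10  d2:10  d3:10  d4:9  d5:13  d6:13  d7:4  d8:0  d9:0.
Shift Activity 5→4, Activity 1→8, Activity 4→8.
Schedule Activity 3@1, Activity 5@4, Activity 1@8, Activity 2@4, Activity 4@8: d1:5  d2:5  d3:5  d4:9  d5:9  d6:9  d7:9  d8:9  d9:9 — peak 9.

9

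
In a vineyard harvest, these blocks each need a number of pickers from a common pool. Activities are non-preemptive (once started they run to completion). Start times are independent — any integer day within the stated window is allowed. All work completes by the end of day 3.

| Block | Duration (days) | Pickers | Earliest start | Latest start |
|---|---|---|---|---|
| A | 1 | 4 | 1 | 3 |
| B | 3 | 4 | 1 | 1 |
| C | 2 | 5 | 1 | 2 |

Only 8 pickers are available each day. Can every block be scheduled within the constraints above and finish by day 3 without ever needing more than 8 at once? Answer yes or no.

no

Total picker-days = 26; over 3 days the average is 26/3 > 8, so some day must exceed 8.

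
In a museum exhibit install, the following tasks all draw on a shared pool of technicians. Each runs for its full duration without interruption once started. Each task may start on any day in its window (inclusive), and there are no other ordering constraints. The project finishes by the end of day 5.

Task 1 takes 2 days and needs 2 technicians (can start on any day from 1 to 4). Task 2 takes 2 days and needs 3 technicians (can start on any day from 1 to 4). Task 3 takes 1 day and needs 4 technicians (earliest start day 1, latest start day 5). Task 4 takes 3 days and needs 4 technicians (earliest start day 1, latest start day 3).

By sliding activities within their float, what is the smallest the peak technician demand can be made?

Early-start (Task 1@1, Task 2@1, Task 3@1, Task 4@1) gives peak 13: d1:13  d2:9  d3:4  d4:0  d5:0.
Shift Task 2→2, Task 4→3.
Schedule Task 1@1, Task 2@2, Task 3@1, Task 4@3: d1:6  d2:5  d3:7  d4:4  d5:4 — peak 7.

7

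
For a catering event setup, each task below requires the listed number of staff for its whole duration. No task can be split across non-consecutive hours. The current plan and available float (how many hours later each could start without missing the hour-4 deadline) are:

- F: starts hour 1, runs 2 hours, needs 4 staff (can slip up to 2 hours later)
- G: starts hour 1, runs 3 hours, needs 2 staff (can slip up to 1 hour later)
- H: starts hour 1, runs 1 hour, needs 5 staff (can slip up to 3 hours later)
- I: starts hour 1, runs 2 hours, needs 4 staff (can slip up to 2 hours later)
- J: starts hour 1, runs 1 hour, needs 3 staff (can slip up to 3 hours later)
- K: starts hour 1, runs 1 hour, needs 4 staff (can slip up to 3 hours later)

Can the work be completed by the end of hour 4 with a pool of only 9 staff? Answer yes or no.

no

The minimum achievable peak is 10; 9 < 10, so no feasible schedule stays within the cap.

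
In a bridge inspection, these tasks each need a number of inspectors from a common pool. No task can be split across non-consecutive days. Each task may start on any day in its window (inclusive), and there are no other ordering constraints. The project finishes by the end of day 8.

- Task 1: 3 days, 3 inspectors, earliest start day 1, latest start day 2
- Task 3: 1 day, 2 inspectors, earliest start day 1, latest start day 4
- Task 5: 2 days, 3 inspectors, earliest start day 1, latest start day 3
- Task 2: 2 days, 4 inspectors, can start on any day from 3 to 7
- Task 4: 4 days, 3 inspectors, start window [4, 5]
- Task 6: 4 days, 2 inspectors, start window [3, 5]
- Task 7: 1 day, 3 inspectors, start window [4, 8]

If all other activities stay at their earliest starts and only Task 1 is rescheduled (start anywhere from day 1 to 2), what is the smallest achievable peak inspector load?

12

Task 1@1: d1:8  d2:6  d3:9  d4:12  d5:5  d6:5  d7:3  d8:0 → peak 12
Task 1@2: d1:5  d2:6  d3:9  d4:15  d5:5  d6:5  d7:3  d8:0 → peak 15
Best is Task 1@1, peak 12.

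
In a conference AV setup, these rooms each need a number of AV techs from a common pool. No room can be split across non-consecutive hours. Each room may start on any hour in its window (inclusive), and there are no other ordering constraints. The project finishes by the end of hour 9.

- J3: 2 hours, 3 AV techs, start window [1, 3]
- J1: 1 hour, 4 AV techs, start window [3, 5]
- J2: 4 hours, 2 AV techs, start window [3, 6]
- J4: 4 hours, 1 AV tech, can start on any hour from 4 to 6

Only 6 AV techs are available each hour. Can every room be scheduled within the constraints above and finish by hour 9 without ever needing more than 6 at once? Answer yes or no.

Schedule J3@1, J1@3, J2@4, J4@4: h1:3  h2:3  h3:4  h4:3  h5:3  h6:3  h7:3  h8:0  h9:0 — peak 4 ≤ 6.

yes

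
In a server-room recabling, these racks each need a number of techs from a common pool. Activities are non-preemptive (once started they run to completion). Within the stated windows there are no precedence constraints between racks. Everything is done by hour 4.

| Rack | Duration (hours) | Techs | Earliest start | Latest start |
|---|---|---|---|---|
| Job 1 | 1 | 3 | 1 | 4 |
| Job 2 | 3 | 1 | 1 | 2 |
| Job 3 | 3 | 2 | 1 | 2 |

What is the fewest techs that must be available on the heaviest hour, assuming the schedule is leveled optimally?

Early-start (Job 1@1, Job 2@1, Job 3@1) gives peak 6: h1:6  h2:3  h3:3  h4:0.
Shift Job 2→2, Job 3→2.
Schedule Job 1@1, Job 2@2, Job 3@2: h1:3  h2:3  h3:3  h4:3 — peak 3.
Total tech-hours = 12 over 4 hours ⇒ peak ≥ ⌈12/4⌉ = 3, so 3 is optimal.

3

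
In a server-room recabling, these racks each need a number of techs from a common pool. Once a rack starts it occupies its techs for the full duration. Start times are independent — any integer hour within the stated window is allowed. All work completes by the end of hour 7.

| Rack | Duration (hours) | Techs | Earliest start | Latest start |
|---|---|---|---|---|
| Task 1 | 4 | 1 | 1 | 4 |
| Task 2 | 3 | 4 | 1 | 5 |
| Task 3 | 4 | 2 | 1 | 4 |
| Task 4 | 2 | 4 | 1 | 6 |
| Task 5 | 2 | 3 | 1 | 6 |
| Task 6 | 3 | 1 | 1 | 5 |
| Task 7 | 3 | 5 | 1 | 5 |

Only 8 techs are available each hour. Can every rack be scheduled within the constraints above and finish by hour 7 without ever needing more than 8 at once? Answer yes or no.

The minimum achievable peak is 9; 8 < 9, so no feasible schedule stays within the cap.

no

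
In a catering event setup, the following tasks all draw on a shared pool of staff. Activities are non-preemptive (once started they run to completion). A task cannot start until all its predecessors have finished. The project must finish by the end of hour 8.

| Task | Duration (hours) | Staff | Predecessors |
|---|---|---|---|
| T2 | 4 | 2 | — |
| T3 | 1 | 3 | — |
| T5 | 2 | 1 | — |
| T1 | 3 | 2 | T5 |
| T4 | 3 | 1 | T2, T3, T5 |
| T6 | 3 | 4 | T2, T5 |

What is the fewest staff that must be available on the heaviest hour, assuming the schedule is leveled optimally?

5

Early-start (T2@1, T3@1, T5@1, T1@3, T4@5, T6@5) gives peak 7: h1:6  h2:3  h3:4  h4:4  h5:7  h6:5  h7:5  h8:0.
Shift T3→5, T4→6, T6→6.
Schedule T2@1, T3@5, T5@1, T1@3, T4@6, T6@6: h1:3  h2:3  h3:4  h4:4  h5:5  h6:5  h7:5  h8:5 — peak 5.
Total staffer-hours = 34 over 8 hours ⇒ peak ≥ ⌈34/8⌉ = 5, so 5 is optimal.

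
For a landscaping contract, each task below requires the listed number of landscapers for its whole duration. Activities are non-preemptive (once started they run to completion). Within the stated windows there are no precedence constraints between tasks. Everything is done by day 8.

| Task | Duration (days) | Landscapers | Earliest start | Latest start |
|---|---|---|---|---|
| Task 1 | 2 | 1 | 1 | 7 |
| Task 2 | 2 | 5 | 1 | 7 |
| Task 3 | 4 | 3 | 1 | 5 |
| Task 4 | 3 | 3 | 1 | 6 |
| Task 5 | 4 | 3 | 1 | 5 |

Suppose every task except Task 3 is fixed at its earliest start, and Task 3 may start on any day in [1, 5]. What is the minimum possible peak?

12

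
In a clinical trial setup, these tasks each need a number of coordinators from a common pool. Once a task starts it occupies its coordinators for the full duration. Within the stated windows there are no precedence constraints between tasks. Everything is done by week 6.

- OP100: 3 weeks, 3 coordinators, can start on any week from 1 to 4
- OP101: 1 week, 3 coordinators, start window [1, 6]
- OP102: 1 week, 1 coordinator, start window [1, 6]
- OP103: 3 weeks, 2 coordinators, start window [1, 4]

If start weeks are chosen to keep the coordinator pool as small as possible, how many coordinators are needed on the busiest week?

Early-start (OP100@1, OP101@1, OP102@1, OP103@1) gives peak 9: w1:9  w2:5  w3:5  w4:0  w5:0  w6:0.
Shift OP101→4, OP103→2.
Schedule OP100@1, OP101@4, OP102@1, OP103@2: w1:4  w2:5  w3:5  w4:5  w5:0  w6:0 — peak 5.

5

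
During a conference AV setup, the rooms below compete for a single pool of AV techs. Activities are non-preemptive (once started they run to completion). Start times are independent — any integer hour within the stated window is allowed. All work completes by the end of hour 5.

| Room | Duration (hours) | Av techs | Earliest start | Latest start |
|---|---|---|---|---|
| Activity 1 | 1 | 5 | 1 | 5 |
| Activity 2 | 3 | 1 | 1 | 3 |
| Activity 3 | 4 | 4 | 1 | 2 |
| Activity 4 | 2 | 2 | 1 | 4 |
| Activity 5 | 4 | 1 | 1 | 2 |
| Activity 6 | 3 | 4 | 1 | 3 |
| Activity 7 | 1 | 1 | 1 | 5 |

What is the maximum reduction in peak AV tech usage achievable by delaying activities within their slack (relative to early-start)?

Early-start peak: h1:18  h2:12  h3:10  h4:5  h5:0 ⇒ 18.
Leveled (Activity 1@1, Activity 2@1, Activity 3@2, Activity 4@1, Activity 5@1, Activity 6@3, Activity 7@1): h1:10  h2:8  h3:10  h4:9  h5:8 ⇒ 10.
Reduction 18 − 10 = 8.

8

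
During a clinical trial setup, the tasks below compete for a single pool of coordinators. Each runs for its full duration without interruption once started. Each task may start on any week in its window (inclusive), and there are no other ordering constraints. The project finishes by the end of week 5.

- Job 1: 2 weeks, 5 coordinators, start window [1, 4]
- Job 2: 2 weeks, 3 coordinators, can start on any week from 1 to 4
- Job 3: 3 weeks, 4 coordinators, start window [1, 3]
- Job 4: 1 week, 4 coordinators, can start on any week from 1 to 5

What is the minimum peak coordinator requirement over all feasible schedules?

Early-start (Job 1@1, Job 2@1, Job 3@1, Job 4@1) gives peak 16: w1:16  w2:12  w3:4  w4:0  w5:0.
Shift Job 3→3, Job 4→3.
Schedule Job 1@1, Job 2@1, Job 3@3, Job 4@3: w1:8  w2:8  w3:8  w4:4  w5:4 — peak 8.

8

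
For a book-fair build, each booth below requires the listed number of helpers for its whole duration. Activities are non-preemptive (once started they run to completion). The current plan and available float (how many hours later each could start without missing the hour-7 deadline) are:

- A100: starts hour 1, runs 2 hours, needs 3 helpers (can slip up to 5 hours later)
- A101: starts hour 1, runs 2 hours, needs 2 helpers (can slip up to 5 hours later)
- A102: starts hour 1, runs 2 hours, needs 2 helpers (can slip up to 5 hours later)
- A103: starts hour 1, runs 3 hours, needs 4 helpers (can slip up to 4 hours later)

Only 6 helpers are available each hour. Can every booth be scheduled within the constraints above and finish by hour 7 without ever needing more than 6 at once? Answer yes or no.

Schedule A100@1, A101@3, A102@3, A103@5: h1:3  h2:3  h3:4  h4:4  h5:4  h6:4  h7:4 — peak 4 ≤ 6.

yes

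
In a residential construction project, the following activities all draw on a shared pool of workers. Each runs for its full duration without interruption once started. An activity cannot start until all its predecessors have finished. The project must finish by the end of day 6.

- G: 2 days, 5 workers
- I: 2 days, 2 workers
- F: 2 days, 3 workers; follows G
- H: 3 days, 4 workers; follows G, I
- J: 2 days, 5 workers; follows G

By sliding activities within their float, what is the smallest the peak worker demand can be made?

9

Early-start (G@1, I@1, F@3, H@3, J@3) gives peak 12: d1:7  d2:7  d3:12  d4:12  d5:4  d6:0.
Shift J→5.
Schedule G@1, I@1, F@3, H@3, J@5: d1:7  d2:7  d3:7  d4:7  d5:9  d6:5 — peak 9.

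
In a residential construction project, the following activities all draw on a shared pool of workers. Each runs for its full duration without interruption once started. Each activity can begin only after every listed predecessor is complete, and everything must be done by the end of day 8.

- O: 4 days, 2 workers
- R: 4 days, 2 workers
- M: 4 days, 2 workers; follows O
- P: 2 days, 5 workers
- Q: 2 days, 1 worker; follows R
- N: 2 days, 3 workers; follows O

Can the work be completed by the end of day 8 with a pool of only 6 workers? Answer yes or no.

no

The minimum achievable peak is 7; 6 < 7, so no feasible schedule stays within the cap.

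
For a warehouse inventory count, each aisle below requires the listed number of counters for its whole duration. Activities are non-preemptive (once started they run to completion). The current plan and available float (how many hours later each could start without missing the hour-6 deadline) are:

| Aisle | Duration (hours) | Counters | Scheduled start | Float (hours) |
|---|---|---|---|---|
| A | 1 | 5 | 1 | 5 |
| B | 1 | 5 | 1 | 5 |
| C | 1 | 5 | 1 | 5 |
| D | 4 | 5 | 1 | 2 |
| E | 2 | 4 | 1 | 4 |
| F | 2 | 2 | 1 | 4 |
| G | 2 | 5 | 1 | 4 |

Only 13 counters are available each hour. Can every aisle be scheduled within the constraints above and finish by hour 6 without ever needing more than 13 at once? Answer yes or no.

Schedule A@1, B@1, C@2, D@2, E@3, F@3, G@5: h1:10  h2:10  h3:11  h4:11  h5:10  h6:5 — peak 11 ≤ 13.

yes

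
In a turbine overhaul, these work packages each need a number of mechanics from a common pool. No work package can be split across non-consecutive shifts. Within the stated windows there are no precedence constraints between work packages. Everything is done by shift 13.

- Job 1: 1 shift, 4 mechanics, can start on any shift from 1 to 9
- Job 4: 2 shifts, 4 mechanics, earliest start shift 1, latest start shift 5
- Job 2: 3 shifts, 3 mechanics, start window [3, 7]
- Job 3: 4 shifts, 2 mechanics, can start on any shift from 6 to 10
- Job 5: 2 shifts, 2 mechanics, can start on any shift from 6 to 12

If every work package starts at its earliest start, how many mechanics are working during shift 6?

At early start, shift 6 has: Job 3, Job 5.
Demand: 2 + 2 = 4.

4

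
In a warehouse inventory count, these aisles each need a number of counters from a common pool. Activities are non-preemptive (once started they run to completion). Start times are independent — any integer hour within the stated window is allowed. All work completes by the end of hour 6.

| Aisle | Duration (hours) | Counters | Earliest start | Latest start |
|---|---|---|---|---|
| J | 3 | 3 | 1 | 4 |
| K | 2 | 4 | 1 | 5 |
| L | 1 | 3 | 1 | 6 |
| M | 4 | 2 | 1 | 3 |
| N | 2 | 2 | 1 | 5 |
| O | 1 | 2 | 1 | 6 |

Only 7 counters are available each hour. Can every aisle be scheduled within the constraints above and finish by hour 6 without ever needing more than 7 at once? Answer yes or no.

yes

Schedule J@1, K@1, L@4, M@3, N@3, O@5: h1:7  h2:7  h3:7  h4:7  h5:4  h6:2 — peak 7 ≤ 7.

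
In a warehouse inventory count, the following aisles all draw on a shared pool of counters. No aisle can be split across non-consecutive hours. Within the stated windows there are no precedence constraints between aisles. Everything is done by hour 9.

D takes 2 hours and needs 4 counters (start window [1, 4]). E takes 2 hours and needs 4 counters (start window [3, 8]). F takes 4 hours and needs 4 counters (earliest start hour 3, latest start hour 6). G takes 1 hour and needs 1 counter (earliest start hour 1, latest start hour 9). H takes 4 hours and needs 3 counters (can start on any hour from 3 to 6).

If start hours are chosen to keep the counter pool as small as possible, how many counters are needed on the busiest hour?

Early-start (D@1, E@3, F@3, G@1, H@3) gives peak 11: h1:5  h2:4  h3:11  h4:11  h5:7  h6:7  h7:0  h8:0  h9:0.
Shift F→5.
Schedule D@1, E@3, F@5, G@1, H@3: h1:5  h2:4  h3:7  h4:7  h5:7  h6:7  h7:4  h8:4  h9:0 — peak 7.

7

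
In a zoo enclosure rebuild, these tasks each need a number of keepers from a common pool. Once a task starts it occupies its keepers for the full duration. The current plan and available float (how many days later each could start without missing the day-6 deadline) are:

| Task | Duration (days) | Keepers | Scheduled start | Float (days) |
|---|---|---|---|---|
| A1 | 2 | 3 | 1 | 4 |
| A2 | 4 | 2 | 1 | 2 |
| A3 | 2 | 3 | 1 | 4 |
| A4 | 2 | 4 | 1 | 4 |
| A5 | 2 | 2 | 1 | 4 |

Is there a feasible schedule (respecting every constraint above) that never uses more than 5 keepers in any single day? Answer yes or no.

no

Total keeper-days = 32; over 6 days the average is 32/6 > 5, so some day must exceed 5.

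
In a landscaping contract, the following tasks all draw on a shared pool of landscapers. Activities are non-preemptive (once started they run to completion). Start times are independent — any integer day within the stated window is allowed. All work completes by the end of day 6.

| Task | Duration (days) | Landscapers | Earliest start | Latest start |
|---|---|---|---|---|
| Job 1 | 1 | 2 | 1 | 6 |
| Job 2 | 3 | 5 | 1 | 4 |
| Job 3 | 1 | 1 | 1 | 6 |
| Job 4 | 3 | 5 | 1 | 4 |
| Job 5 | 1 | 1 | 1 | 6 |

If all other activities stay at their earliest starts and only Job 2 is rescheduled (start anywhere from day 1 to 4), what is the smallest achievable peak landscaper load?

9

Job 2@1: d1:14  d2:10  d3:10  d4:0  d5:0  d6:0 → peak 14
Job 2@2: d1:9  d2:10  d3:10  d4:5  d5:0  d6:0 → peak 10
Job 2@3: d1:9  d2:5  d3:10  d4:5  d5:5  d6:0 → peak 10
Job 2@4: d1:9  d2:5  d3:5  d4:5  d5:5  d6:5 → peak 9
Best is Job 2@4, peak 9.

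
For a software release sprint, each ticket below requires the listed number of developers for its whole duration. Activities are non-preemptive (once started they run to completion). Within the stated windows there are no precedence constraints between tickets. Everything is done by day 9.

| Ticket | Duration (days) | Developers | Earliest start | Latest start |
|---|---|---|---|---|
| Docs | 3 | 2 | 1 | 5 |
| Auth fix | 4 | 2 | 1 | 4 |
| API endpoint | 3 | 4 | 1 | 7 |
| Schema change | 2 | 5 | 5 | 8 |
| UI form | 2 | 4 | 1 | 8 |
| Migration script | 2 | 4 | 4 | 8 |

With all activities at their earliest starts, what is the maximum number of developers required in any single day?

12

Early-start schedule: Docs@1, Auth fix@1, API endpoint@1, Schema change@5, UI form@1, Migration script@4.
Load per day: day 1: 12, day 2: 12, day 3: 8, day 4: 6, day 5: 9, day 6: 5, day 7: 0, day 8: 0, day 9: 0.
Peak is 12.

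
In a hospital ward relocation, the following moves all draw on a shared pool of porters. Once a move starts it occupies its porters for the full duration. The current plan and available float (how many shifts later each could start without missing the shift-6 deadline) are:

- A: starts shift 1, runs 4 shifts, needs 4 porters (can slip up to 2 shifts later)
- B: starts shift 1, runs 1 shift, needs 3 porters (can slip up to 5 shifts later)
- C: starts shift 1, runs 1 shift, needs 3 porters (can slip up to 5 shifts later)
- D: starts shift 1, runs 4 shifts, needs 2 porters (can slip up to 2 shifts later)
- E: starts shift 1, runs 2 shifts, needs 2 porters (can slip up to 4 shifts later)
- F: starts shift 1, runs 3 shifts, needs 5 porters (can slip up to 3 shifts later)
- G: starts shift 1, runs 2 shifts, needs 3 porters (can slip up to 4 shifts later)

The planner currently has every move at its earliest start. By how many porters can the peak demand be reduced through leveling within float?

11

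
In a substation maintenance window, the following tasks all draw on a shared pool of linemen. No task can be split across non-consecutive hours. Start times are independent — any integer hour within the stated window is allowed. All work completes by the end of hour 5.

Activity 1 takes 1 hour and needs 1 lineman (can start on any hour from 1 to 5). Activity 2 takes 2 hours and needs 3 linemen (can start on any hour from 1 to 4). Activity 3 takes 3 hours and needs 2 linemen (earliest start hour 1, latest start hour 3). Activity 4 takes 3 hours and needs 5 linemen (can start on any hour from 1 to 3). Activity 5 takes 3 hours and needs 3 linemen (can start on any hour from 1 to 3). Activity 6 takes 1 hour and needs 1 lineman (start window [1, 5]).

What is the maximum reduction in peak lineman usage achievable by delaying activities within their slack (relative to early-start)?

Early-start peak: h1:15  h2:13  h3:10  h4:0  h5:0 ⇒ 15.
Leveled (Activity 1@1, Activity 2@1, Activity 3@1, Activity 4@2, Activity 5@3, Activity 6@1): h1:7  h2:10  h3:10  h4:8  h5:3 ⇒ 10.
Reduction 15 − 10 = 5.

5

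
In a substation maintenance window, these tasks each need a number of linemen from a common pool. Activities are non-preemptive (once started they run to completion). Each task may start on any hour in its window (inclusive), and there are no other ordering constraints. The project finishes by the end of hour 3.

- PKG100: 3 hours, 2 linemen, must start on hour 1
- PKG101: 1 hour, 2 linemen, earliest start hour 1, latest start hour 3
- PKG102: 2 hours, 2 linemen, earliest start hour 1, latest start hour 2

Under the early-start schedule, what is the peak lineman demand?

Early-start schedule: PKG100@1, PKG101@1, PKG102@1.
Load per hour: hour 1: 6, hour 2: 4, hour 3: 2.
Peak is 6.

6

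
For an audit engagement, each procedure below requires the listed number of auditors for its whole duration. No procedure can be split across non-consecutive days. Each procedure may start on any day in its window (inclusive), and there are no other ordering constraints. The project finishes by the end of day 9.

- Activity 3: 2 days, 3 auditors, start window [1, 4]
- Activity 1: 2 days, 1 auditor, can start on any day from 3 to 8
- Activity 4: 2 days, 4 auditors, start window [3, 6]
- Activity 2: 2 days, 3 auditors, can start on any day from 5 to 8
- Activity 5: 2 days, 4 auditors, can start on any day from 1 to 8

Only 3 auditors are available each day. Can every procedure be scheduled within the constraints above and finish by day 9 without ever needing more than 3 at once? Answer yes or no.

no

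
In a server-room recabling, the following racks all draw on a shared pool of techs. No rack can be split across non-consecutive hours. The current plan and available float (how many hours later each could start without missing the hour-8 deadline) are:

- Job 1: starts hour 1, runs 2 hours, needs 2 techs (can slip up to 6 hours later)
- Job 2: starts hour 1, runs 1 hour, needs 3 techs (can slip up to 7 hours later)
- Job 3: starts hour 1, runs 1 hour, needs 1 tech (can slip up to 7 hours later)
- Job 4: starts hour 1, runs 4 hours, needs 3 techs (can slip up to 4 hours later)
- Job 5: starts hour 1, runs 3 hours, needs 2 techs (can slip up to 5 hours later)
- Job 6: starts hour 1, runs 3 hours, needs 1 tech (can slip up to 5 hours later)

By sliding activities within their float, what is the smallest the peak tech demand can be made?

Early-start (Job 1@1, Job 2@1, Job 3@1, Job 4@1, Job 5@1, Job 6@1) gives peak 12: h1:12  h2:8  h3:6  h4:3  h5:0  h6:0  h7:0  h8:0.
Shift Job 2→4, Job 3→3, Job 4→5, Job 6→3.
Schedule Job 1@1, Job 2@4, Job 3@3, Job 4@5, Job 5@1, Job 6@3: h1:4  h2:4  h3:4  h4:4  h5:4  h6:3  h7:3  h8:3 — peak 4.
Total tech-hours = 29 over 8 hours ⇒ peak ≥ ⌈29/8⌉ = 4, so 4 is optimal.

4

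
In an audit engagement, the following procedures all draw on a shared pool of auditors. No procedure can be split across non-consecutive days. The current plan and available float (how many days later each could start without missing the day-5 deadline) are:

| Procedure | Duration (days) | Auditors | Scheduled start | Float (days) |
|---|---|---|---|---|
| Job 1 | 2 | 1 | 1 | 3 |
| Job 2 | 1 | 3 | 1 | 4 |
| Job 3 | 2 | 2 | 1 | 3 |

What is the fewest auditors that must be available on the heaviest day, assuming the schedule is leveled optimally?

3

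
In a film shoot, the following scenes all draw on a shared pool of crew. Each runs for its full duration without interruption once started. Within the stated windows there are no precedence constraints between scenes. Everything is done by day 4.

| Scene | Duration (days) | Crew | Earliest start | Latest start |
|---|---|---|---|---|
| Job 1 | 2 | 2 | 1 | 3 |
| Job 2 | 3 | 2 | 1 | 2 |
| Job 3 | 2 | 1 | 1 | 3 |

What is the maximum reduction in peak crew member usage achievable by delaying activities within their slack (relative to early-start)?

1

Early-start peak: d1:5  d2:5  d3:2  d4:0 ⇒ 5.
Leveled (Job 1@1, Job 2@1, Job 3@3): d1:4  d2:4  d3:3  d4:1 ⇒ 4.
Reduction 5 − 4 = 1.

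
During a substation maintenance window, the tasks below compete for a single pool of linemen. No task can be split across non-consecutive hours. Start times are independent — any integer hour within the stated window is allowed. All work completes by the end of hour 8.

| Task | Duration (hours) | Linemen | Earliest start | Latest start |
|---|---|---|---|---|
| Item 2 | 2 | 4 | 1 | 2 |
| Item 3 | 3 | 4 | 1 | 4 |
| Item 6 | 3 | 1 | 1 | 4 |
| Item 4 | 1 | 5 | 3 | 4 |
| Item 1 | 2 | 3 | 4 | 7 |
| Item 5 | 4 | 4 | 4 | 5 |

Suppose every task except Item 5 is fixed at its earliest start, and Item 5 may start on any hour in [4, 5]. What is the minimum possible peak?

10

Item 5@4: h1:9  h2:9  h3:10  h4:7  h5:7  h6:4  h7:4  h8:0 → peak 10
Item 5@5: h1:9  h2:9  h3:10  h4:3  h5:7  h6:4  h7:4  h8:4 → peak 10
Best is Item 5@4, peak 10.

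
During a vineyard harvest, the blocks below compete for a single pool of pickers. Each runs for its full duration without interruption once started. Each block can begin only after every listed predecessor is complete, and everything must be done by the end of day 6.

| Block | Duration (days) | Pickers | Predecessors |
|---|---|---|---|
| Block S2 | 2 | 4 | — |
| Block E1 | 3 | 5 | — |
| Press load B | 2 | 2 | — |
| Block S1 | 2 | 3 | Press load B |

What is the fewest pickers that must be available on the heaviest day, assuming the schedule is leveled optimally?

Early-start (Block S2@1, Block E1@1, Press load B@1, Block S1@3) gives peak 11: d1:11  d2:11  d3:8  d4:3  d5:0  d6:0.
Shift Block S2→4, Block S1→4.
Schedule Block S2@4, Block E1@1, Press load B@1, Block S1@4: d1:7  d2:7  d3:5  d4:7  d5:7  d6:0 — peak 7.

7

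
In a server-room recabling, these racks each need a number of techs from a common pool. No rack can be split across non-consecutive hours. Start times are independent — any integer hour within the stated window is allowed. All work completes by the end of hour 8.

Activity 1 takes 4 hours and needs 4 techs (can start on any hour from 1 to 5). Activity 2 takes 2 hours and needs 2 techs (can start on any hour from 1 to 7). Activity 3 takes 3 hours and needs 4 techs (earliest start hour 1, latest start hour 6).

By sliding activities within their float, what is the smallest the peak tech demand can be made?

6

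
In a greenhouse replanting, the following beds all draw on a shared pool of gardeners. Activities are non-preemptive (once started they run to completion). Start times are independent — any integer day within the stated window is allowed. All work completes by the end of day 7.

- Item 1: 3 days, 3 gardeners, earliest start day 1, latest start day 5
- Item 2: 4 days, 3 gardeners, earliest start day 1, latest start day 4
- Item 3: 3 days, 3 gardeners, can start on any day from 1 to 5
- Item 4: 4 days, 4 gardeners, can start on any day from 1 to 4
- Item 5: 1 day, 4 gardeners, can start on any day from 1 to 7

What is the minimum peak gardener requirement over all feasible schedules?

9

Early-start (Item 1@1, Item 2@1, Item 3@1, Item 4@1, Item 5@1) gives peak 17: d1:17  d2:13  d3:13  d4:7  d5:0  d6:0  d7:0.
Shift Item 4→4, Item 5→5.
Schedule Item 1@1, Item 2@1, Item 3@1, Item 4@4, Item 5@5: d1:9  d2:9  d3:9  d4:7  d5:8  d6:4  d7:4 — peak 9.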